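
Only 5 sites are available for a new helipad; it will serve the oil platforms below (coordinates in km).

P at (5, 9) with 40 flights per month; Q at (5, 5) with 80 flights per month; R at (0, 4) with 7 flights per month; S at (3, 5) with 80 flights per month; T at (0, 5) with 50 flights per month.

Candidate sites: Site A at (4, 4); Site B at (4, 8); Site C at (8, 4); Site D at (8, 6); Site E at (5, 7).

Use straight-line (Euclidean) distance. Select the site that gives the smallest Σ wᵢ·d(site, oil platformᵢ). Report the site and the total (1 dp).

Site A, total 664.4 km

Total weighted distance at each candidate:
  Site A (4, 4): total = 664.4
  Site B (4, 8): total = 852.1
  Site C (8, 4): total = 1353.3
  Site D (8, 6): total = 1291.4
  Site E (5, 7): total = 776.3
Minimum is at Site A with total 664.4 km.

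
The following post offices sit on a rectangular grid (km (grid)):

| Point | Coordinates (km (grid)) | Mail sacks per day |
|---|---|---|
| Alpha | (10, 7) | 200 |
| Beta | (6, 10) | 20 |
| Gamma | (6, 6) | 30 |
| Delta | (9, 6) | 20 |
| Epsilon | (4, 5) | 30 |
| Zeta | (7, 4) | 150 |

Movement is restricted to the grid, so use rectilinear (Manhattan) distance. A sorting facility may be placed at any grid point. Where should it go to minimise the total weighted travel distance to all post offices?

(7, 6)

Manhattan distance separates: Σwᵢ(|x−xᵢ|+|y−yᵢ|) = Σwᵢ|x−xᵢ| + Σwᵢ|y−yᵢ|, so x and y are optimised independently as 1-D weighted medians.
Total weight W = 450; half = 225.
x-coordinate, sorted with cumulative weight:
  x=4 (Epsilon, w=30) cum 30
  x=6 (Beta, w=20) cum 50
  x=6 (Gamma, w=30) cum 80
  x=7 (Zeta, w=150) cum 230  ← median
  x=9 (Delta, w=20) cum 250
  x=10 (Alpha, w=200) cum 450
⇒ x* = 7
y-coordinate, sorted with cumulative weight:
  y=4 (Zeta, w=150) cum 150
  y=5 (Epsilon, w=30) cum 180
  y=6 (Gamma, w=30) cum 210
  y=6 (Delta, w=20) cum 230  ← median
  y=7 (Alpha, w=200) cum 430
  y=10 (Beta, w=20) cum 450
⇒ y* = 6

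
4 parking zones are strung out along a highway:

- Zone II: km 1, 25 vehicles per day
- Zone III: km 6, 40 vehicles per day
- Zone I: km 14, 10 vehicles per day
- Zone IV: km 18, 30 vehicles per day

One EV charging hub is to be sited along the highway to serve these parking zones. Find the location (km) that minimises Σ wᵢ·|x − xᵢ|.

x = 6

For a sum of weighted absolute distances on a line, the optimum is the weighted median (not the mean). Total weight W = 105; half-weight = 52.5.
Sort by position and accumulate weight:
  km 1 (Zone II, w=25) → cum 25
  km 6 (Zone III, w=40) → cum 65  ≥ 52.5 → median here
  km 14 (Zone I, w=10) → cum 75
  km 18 (Zone IV, w=30) → cum 105
Optimal location: km 6.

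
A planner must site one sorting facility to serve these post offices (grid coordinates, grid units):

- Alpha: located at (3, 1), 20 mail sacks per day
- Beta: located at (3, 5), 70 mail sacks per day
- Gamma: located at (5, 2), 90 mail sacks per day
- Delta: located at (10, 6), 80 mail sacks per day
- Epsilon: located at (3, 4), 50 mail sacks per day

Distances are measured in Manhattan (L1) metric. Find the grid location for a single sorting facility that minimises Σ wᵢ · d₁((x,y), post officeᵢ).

(5, 4)

Manhattan distance separates: Σwᵢ(|x−xᵢ|+|y−yᵢ|) = Σwᵢ|x−xᵢ| + Σwᵢ|y−yᵢ|, so x and y are optimised independently as 1-D weighted medians.
Total weight W = 310; half = 155.
x-coordinate, sorted with cumulative weight:
  x=3 (Alpha, w=20) cum 20
  x=3 (Beta, w=70) cum 90
  x=3 (Epsilon, w=50) cum 140
  x=5 (Gamma, w=90) cum 230  ← median
  x=10 (Delta, w=80) cum 310
⇒ x* = 5
y-coordinate, sorted with cumulative weight:
  y=1 (Alpha, w=20) cum 20
  y=2 (Gamma, w=90) cum 110
  y=4 (Epsilon, w=50) cum 160  ← median
  y=5 (Beta, w=70) cum 230
  y=6 (Delta, w=80) cum 310
⇒ y* = 4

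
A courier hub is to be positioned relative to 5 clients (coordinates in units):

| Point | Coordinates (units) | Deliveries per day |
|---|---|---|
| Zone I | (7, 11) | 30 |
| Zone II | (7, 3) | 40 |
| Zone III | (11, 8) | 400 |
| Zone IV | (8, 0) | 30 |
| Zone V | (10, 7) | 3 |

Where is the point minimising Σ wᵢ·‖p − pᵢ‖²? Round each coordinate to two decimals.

The minimiser of Σwᵢ‖p−pᵢ‖² is the weighted centroid p* = (Σwᵢpᵢ)/(Σwᵢ).
Σwᵢ = 503.
Σwᵢxᵢ = 30·7 + 40·7 + 400·11 + 30·8 + 3·10 = 5160.
Σwᵢyᵢ = 30·11 + 40·3 + 400·8 + 30·0 + 3·7 = 3671.
x* = 5160/503 = 10.26, y* = 3671/503 = 7.30.

(10.26, 7.30)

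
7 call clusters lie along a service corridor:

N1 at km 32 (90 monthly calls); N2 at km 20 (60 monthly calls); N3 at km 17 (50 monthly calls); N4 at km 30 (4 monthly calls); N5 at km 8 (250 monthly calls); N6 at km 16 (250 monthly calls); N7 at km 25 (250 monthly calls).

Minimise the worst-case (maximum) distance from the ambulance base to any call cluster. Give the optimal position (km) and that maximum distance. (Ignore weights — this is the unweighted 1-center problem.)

The 1-center on a line is the midpoint of the two extreme points: leftmost at 8, rightmost at 32.
Optimal location = (8 + 32)/2 = 20; maximum distance = (32 − 8)/2 = 12.

location 20, max distance 12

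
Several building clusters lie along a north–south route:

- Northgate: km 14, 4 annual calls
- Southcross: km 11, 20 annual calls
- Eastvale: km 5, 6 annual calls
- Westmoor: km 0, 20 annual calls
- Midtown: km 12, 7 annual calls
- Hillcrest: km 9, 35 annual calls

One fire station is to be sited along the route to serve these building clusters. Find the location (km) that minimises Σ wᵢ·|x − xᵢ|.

x = 9

For a sum of weighted absolute distances on a line, the optimum is the weighted median (not the mean). Total weight W = 92; half-weight = 46.
Sort by position and accumulate weight:
  km 0 (Westmoor, w=20) → cum 20
  km 5 (Eastvale, w=6) → cum 26
  km 9 (Hillcrest, w=35) → cum 61  ≥ 46 → median here
  km 11 (Southcross, w=20) → cum 81
  km 12 (Midtown, w=7) → cum 88
  km 14 (Northgate, w=4) → cum 92
Optimal location: km 9.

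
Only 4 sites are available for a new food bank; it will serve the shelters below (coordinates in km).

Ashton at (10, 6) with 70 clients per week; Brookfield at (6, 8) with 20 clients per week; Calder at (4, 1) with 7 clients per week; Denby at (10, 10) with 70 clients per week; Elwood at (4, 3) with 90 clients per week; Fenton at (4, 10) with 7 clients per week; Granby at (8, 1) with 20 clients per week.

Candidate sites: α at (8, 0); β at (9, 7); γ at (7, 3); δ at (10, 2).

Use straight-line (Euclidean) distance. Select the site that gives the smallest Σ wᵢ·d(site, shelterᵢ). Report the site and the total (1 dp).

Total weighted distance at each candidate:
  α (8, 0): total = 1895.8
  β (9, 7): total = 1177.0
  γ (7, 3): total = 1325.3
  δ (10, 2): total = 1689.0
Minimum is at β with total 1177.0 km.

β, total 1177.0 km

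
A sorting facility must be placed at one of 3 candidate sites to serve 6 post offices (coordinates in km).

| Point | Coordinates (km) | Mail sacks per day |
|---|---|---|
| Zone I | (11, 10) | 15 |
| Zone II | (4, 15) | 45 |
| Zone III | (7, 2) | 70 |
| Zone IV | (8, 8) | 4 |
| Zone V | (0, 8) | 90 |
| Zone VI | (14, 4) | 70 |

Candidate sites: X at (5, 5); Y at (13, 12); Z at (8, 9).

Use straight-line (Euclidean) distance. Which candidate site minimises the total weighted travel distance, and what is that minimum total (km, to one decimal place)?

X, total 1997.4 km

Total weighted distance at each candidate:
  X (5, 5): total = 1997.4
  Y (13, 12): total = 3099.8
  Z (8, 9): total = 2143.2
Minimum is at X with total 1997.4 km.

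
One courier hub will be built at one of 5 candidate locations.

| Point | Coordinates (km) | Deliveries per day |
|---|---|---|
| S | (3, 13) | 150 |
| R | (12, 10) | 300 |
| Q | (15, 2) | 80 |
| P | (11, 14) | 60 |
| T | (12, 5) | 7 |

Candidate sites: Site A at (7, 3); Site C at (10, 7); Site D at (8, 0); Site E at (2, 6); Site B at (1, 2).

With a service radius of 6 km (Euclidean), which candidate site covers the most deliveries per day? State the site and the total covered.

Coverage radius r = 6 km; a point is covered iff (Δx)²+(Δy)² ≤ 6² = 36.
  Site A (7, 3): covers {T} → 7
  Site C (10, 7): covers {R, T} → 307
  Site D (8, 0): covers {none} → 0
  Site E (2, 6): covers {none} → 0
  Site B (1, 2): covers {none} → 0
Maximum coverage at Site C: 307 deliveries per day.

Site C, covering 307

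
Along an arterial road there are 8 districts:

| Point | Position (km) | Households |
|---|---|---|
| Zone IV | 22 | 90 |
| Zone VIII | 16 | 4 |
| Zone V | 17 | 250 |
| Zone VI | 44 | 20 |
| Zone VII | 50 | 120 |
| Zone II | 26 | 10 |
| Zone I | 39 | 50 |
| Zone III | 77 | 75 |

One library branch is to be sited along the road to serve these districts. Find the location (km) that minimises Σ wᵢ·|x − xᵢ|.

For a sum of weighted absolute distances on a line, the optimum is the weighted median (not the mean). Total weight W = 619; half-weight = 309.5.
Sort by position and accumulate weight:
  km 16 (Zone VIII, w=4) → cum 4
  km 17 (Zone V, w=250) → cum 254
  km 22 (Zone IV, w=90) → cum 344  ≥ 309.5 → median here
  km 26 (Zone II, w=10) → cum 354
  km 39 (Zone I, w=50) → cum 404
  km 44 (Zone VI, w=20) → cum 424
  km 50 (Zone VII, w=120) → cum 544
  km 77 (Zone III, w=75) → cum 619
Optimal location: km 22.

x = 22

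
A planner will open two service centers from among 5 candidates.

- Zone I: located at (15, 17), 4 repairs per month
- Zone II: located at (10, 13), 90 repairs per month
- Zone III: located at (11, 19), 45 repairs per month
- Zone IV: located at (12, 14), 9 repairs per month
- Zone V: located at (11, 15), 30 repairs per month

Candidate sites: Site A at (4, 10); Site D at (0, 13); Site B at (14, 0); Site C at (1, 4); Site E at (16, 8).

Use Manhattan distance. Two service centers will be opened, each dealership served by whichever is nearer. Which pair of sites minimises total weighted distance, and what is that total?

{Site A, Site E}, total 2020

Evaluate every pair (each demand assigned to the nearer of the two):
  {Site A, Site E}: total = 2020
  {Site A, Site D}: total = 2070
  {Site A, Site B}: total = 2070
  {Site A, Site C}: total = 2070
  {Site D, Site E}: total = 2110
  {Site B, Site E}: total = 2200
  {Site C, Site E}: total = 2200
  {Site D, Site B}: total = 2244
  {Site D, Site C}: total = 2248
  {Site B, Site C}: total = 3276
Best pair: {Site A, Site E} with total 2020.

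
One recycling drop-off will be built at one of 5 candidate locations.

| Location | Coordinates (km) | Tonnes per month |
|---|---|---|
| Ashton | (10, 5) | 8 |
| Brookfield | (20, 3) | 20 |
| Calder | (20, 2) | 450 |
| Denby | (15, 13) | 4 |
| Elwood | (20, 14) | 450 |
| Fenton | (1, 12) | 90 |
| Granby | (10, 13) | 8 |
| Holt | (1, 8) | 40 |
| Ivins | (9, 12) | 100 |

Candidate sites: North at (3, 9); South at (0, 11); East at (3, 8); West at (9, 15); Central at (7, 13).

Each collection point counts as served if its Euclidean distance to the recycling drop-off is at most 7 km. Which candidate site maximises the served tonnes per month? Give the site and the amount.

North, covering 230

Coverage radius r = 7 km; a point is covered iff (Δx)²+(Δy)² ≤ 7² = 49.
  North (3, 9): covers {Fenton, Holt, Ivins} → 230
  South (0, 11): covers {Fenton, Holt} → 130
  East (3, 8): covers {Fenton, Holt} → 130
  West (9, 15): covers {Denby, Granby, Ivins} → 112
  Central (7, 13): covers {Fenton, Granby, Ivins} → 198
Maximum coverage at North: 230 tonnes per month.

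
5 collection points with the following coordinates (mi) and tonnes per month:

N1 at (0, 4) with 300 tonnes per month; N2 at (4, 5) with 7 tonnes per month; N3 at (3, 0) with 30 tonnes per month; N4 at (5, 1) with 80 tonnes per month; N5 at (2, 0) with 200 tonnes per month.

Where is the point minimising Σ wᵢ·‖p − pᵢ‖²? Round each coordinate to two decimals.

(1.49, 2.13)

The minimiser of Σwᵢ‖p−pᵢ‖² is the weighted centroid p* = (Σwᵢpᵢ)/(Σwᵢ).
Σwᵢ = 617.
Σwᵢxᵢ = 300·0 + 7·4 + 30·3 + 80·5 + 200·2 = 918.
Σwᵢyᵢ = 300·4 + 7·5 + 30·0 + 80·1 + 200·0 = 1315.
x* = 918/617 = 1.49, y* = 1315/617 = 2.13.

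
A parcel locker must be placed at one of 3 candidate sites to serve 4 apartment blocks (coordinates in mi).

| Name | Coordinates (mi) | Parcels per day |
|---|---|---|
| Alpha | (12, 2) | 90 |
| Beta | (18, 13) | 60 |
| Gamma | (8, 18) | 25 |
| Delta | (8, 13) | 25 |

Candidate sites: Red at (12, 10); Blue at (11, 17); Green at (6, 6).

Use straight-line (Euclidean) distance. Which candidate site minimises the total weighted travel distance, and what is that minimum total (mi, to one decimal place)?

Red, total 1471.1 mi

Total weighted distance at each candidate:
  Red (12, 10): total = 1471.1
  Blue (11, 17): total = 2040.8
  Green (6, 6): total = 1968.7
Minimum is at Red with total 1471.1 mi.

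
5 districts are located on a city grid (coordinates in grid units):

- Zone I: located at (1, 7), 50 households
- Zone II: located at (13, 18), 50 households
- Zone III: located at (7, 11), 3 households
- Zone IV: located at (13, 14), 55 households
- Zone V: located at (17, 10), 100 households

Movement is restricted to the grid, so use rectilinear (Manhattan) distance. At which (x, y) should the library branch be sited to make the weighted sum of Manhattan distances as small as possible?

(13, 10)

Manhattan distance separates: Σwᵢ(|x−xᵢ|+|y−yᵢ|) = Σwᵢ|x−xᵢ| + Σwᵢ|y−yᵢ|, so x and y are optimised independently as 1-D weighted medians.
Total weight W = 258; half = 129.
x-coordinate, sorted with cumulative weight:
  x=1 (Zone I, w=50) cum 50
  x=7 (Zone III, w=3) cum 53
  x=13 (Zone II, w=50) cum 103
  x=13 (Zone IV, w=55) cum 158  ← median
  x=17 (Zone V, w=100) cum 258
⇒ x* = 13
y-coordinate, sorted with cumulative weight:
  y=7 (Zone I, w=50) cum 50
  y=10 (Zone V, w=100) cum 150  ← median
  y=11 (Zone III, w=3) cum 153
  y=14 (Zone IV, w=55) cum 208
  y=18 (Zone II, w=50) cum 258
⇒ y* = 10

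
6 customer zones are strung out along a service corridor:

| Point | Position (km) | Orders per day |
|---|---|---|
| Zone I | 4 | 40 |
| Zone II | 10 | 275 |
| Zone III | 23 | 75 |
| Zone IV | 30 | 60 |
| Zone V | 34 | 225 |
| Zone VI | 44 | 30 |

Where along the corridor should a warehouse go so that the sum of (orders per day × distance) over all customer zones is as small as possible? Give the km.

For a sum of weighted absolute distances on a line, the optimum is the weighted median (not the mean). Total weight W = 705; half-weight = 352.5.
Sort by position and accumulate weight:
  km 4 (Zone I, w=40) → cum 40
  km 10 (Zone II, w=275) → cum 315
  km 23 (Zone III, w=75) → cum 390  ≥ 352.5 → median here
  km 30 (Zone IV, w=60) → cum 450
  km 34 (Zone V, w=225) → cum 675
  km 44 (Zone VI, w=30) → cum 705
Optimal location: km 23.

x = 23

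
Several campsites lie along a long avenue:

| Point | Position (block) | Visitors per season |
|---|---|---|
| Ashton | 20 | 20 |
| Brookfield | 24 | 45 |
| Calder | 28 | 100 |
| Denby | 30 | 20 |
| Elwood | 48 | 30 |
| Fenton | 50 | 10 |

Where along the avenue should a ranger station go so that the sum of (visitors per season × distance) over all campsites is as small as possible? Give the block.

x = 28

For a sum of weighted absolute distances on a line, the optimum is the weighted median (not the mean). Total weight W = 225; half-weight = 112.5.
Sort by position and accumulate weight:
  block 20 (Ashton, w=20) → cum 20
  block 24 (Brookfield, w=45) → cum 65
  block 28 (Calder, w=100) → cum 165  ≥ 112.5 → median here
  block 30 (Denby, w=20) → cum 185
  block 48 (Elwood, w=30) → cum 215
  block 50 (Fenton, w=10) → cum 225
Optimal location: block 28.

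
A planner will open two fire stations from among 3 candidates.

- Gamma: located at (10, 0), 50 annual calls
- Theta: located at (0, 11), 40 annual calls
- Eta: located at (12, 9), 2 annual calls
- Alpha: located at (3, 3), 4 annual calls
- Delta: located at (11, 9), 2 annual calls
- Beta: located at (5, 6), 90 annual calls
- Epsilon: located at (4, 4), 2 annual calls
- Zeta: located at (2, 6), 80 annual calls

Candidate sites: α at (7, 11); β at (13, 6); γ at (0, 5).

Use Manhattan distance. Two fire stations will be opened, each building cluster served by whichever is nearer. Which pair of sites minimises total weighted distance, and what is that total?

Evaluate every pair (each demand assigned to the nearer of the two):
  {β, γ}: total = 1518
  {α, γ}: total = 1776
  {α, β}: total = 2246
Best pair: {β, γ} with total 1518.

{β, γ}, total 1518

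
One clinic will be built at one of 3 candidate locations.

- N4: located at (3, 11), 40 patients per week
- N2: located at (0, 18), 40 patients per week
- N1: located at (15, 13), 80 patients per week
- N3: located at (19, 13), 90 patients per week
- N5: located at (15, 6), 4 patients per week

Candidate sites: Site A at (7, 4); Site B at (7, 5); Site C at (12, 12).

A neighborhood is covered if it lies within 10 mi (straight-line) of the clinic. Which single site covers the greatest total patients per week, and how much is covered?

Coverage radius r = 10 mi; a point is covered iff (Δx)²+(Δy)² ≤ 10² = 100.
  Site A (7, 4): covers {N4, N5} → 44
  Site B (7, 5): covers {N4, N5} → 44
  Site C (12, 12): covers {N4, N1, N3, N5} → 214
Maximum coverage at Site C: 214 patients per week.

Site C, covering 214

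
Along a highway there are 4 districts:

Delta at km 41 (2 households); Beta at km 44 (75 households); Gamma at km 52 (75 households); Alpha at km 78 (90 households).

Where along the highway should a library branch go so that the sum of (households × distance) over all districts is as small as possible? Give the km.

x = 52

For a sum of weighted absolute distances on a line, the optimum is the weighted median (not the mean). Total weight W = 242; half-weight = 121.
Sort by position and accumulate weight:
  km 41 (Delta, w=2) → cum 2
  km 44 (Beta, w=75) → cum 77
  km 52 (Gamma, w=75) → cum 152  ≥ 121 → median here
  km 78 (Alpha, w=90) → cum 242
Optimal location: km 52.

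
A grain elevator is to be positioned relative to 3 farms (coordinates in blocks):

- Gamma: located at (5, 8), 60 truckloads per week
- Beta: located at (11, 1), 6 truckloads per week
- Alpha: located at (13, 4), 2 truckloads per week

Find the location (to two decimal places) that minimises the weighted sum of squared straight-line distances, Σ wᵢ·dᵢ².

The minimiser of Σwᵢ‖p−pᵢ‖² is the weighted centroid p* = (Σwᵢpᵢ)/(Σwᵢ).
Σwᵢ = 68.
Σwᵢxᵢ = 60·5 + 6·11 + 2·13 = 392.
Σwᵢyᵢ = 60·8 + 6·1 + 2·4 = 494.
x* = 392/68 = 5.76, y* = 494/68 = 7.26.

(5.76, 7.26)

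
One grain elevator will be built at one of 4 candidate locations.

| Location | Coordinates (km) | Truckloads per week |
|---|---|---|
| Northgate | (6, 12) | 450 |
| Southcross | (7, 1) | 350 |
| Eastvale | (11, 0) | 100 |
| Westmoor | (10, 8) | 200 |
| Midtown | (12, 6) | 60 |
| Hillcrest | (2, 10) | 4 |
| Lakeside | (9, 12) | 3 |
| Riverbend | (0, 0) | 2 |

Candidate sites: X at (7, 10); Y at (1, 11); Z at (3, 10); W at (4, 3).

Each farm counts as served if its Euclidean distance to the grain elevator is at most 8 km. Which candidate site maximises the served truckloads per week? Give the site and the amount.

Coverage radius r = 8 km; a point is covered iff (Δx)²+(Δy)² ≤ 8² = 64.
  X (7, 10): covers {Northgate, Westmoor, Midtown, Hillcrest, Lakeside} → 717
  Y (1, 11): covers {Northgate, Hillcrest} → 454
  Z (3, 10): covers {Northgate, Westmoor, Hillcrest, Lakeside} → 657
  W (4, 3): covers {Southcross, Eastvale, Westmoor, Hillcrest, Riverbend} → 656
Maximum coverage at X: 717 truckloads per week.

X, covering 717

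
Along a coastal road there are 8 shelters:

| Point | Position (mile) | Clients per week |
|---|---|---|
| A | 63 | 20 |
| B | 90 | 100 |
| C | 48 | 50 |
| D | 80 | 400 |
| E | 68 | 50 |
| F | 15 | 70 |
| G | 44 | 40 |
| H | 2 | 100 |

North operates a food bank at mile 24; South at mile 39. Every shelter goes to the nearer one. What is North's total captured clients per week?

The indifferent point is the midpoint (24+39)/2 = 31.5; shelters left of it (closer to North at 24) go to North, those right go to South.
  H at 2 (w=100) → North
  F at 15 (w=70) → North
  G at 44 (w=40) → South
  C at 48 (w=50) → South
  A at 63 (w=20) → South
  E at 68 (w=50) → South
  D at 80 (w=400) → South
  B at 90 (w=100) → South
North captures 170; South captures 660.

170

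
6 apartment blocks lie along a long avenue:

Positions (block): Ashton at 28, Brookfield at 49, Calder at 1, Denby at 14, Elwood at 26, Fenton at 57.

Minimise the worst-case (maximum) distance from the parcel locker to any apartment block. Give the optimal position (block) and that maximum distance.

location 29, max distance 28

The 1-center on a line is the midpoint of the two extreme points: leftmost at 1, rightmost at 57.
Optimal location = (1 + 57)/2 = 29; maximum distance = (57 − 1)/2 = 28.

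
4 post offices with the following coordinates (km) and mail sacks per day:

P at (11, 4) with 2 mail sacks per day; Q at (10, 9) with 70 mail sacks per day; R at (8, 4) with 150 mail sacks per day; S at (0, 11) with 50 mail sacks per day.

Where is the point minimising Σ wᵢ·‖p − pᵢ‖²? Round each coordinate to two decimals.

(7.07, 6.57)

The minimiser of Σwᵢ‖p−pᵢ‖² is the weighted centroid p* = (Σwᵢpᵢ)/(Σwᵢ).
Σwᵢ = 272.
Σwᵢxᵢ = 2·11 + 70·10 + 150·8 + 50·0 = 1922.
Σwᵢyᵢ = 2·4 + 70·9 + 150·4 + 50·11 = 1788.
x* = 1922/272 = 7.07, y* = 1788/272 = 6.57.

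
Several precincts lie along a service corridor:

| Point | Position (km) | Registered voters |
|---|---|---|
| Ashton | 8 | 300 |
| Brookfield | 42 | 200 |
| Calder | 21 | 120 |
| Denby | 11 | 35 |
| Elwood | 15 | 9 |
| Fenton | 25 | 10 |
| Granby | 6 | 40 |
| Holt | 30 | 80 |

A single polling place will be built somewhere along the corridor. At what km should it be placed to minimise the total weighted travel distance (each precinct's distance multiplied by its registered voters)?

x = 21

For a sum of weighted absolute distances on a line, the optimum is the weighted median (not the mean). Total weight W = 794; half-weight = 397.
Sort by position and accumulate weight:
  km 6 (Granby, w=40) → cum 40
  km 8 (Ashton, w=300) → cum 340
  km 11 (Denby, w=35) → cum 375
  km 15 (Elwood, w=9) → cum 384
  km 21 (Calder, w=120) → cum 504  ≥ 397 → median here
  km 25 (Fenton, w=10) → cum 514
  km 30 (Holt, w=80) → cum 594
  km 42 (Brookfield, w=200) → cum 794
Optimal location: km 21.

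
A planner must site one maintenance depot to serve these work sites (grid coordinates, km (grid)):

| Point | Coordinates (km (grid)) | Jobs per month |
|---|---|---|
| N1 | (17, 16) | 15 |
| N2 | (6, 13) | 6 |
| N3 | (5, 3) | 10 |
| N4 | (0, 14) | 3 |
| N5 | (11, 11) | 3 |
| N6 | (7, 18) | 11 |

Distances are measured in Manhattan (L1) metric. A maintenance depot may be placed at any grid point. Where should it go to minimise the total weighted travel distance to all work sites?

Manhattan distance separates: Σwᵢ(|x−xᵢ|+|y−yᵢ|) = Σwᵢ|x−xᵢ| + Σwᵢ|y−yᵢ|, so x and y are optimised independently as 1-D weighted medians.
Total weight W = 48; half = 24.
x-coordinate, sorted with cumulative weight:
  x=0 (N4, w=3) cum 3
  x=5 (N3, w=10) cum 13
  x=6 (N2, w=6) cum 19
  x=7 (N6, w=11) cum 30  ← median
  x=11 (N5, w=3) cum 33
  x=17 (N1, w=15) cum 48
⇒ x* = 7
y-coordinate, sorted with cumulative weight:
  y=3 (N3, w=10) cum 10
  y=11 (N5, w=3) cum 13
  y=13 (N2, w=6) cum 19
  y=14 (N4, w=3) cum 22
  y=16 (N1, w=15) cum 37  ← median
  y=18 (N6, w=11) cum 48
⇒ y* = 16

(7, 16)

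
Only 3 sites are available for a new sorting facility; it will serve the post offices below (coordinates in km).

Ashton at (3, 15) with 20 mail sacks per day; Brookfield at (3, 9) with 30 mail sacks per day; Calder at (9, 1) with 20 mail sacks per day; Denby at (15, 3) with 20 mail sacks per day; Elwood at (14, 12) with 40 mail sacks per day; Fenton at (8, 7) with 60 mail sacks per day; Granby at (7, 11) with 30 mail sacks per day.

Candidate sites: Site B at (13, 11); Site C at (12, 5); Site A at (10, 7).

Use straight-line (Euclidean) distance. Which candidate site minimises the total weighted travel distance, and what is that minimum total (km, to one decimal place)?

Total weighted distance at each candidate:
  Site B (13, 11): total = 1522.4
  Site C (12, 5): total = 1530.5
  Site A (10, 7): total = 1206.8
Minimum is at Site A with total 1206.8 km.

Site A, total 1206.8 km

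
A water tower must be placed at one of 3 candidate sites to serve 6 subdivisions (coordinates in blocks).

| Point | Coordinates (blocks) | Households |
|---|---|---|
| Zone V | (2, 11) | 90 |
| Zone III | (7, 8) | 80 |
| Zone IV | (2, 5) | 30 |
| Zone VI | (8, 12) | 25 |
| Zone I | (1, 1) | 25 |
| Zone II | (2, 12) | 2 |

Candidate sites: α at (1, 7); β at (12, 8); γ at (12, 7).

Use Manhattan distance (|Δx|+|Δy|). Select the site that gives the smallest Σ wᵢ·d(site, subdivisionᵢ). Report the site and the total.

α, total 1562 blocks

Total weighted distance at each candidate:
  α (1, 7): total = 1562
  β (12, 8): total = 2638
  γ (12, 7): total = 2780
Minimum is at α with total 1562 blocks.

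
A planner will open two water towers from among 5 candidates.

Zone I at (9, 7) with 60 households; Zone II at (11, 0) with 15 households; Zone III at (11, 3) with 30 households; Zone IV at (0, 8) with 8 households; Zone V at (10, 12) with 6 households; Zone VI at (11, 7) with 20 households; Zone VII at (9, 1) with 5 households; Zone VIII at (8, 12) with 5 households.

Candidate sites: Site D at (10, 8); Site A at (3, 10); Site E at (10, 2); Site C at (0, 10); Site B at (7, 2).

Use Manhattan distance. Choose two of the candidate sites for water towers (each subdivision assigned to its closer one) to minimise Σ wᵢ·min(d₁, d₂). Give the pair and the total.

Evaluate every pair (each demand assigned to the nearer of the two):
  {Site D, Site E}: total = 409
  {Site D, Site B}: total = 549
  {Site D, Site C}: total = 585
  {Site D, Site A}: total = 609
  {Site E, Site C}: total = 721
  {Site A, Site E}: total = 724
  {Site E, Site B}: total = 814
  {Site A, Site B}: total = 984
  {Site C, Site B}: total = 993
  {Site A, Site C}: total = 1660
Best pair: {Site D, Site E} with total 409.

{Site D, Site E}, total 409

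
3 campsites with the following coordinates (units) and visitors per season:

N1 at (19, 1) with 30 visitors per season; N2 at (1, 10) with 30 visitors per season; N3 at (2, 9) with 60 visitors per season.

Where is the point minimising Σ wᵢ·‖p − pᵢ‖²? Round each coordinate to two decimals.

The minimiser of Σwᵢ‖p−pᵢ‖² is the weighted centroid p* = (Σwᵢpᵢ)/(Σwᵢ).
Σwᵢ = 120.
Σwᵢxᵢ = 30·19 + 30·1 + 60·2 = 720.
Σwᵢyᵢ = 30·1 + 30·10 + 60·9 = 870.
x* = 720/120 = 6.00, y* = 870/120 = 7.25.

(6.00, 7.25)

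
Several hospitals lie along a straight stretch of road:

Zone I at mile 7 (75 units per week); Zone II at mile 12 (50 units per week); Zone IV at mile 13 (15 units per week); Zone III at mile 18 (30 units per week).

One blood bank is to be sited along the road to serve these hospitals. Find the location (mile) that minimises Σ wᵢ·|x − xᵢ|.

For a sum of weighted absolute distances on a line, the optimum is the weighted median (not the mean). Total weight W = 170; half-weight = 85.
Sort by position and accumulate weight:
  mile 7 (Zone I, w=75) → cum 75
  mile 12 (Zone II, w=50) → cum 125  ≥ 85 → median here
  mile 13 (Zone IV, w=15) → cum 140
  mile 18 (Zone III, w=30) → cum 170
Optimal location: mile 12.

x = 12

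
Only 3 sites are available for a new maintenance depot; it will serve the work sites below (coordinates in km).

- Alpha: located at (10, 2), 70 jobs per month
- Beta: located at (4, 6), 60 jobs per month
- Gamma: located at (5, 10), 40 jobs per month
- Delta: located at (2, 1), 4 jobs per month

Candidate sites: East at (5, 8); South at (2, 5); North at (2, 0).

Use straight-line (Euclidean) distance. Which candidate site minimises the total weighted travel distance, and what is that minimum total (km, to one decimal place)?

East, total 791.3 km

Total weighted distance at each candidate:
  East (5, 8): total = 791.3
  South (2, 5): total = 981.5
  North (2, 0): total = 1378.3
Minimum is at East with total 791.3 km.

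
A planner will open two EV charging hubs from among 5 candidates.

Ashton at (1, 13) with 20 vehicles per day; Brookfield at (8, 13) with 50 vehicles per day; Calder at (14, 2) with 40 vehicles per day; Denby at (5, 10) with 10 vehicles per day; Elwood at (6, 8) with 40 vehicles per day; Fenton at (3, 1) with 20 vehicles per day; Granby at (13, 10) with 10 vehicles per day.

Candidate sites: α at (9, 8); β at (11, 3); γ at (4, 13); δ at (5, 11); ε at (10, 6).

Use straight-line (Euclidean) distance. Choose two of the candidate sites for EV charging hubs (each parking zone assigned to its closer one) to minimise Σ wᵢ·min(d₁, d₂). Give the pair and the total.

Evaluate every pair (each demand assigned to the nearer of the two):
  {β, δ}: total = 770.4
  {δ, ε}: total = 854.5
  {β, γ}: total = 871.2
  {γ, ε}: total = 918.8
  {α, δ}: total = 941.2
  {α, β}: total = 944.5
  {α, γ}: total = 953.1
  {α, ε}: total = 1051.4
  {γ, δ}: total = 1170.5
  {β, ε}: total = 1176.4
Best pair: {β, δ} with total 770.4.

{β, δ}, total 770.4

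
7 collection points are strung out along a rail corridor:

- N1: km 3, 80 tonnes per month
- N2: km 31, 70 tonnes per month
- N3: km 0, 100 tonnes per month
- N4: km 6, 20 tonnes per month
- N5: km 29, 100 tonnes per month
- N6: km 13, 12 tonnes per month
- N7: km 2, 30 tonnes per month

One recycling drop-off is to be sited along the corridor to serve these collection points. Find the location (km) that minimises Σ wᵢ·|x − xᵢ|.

x = 3

For a sum of weighted absolute distances on a line, the optimum is the weighted median (not the mean). Total weight W = 412; half-weight = 206.
Sort by position and accumulate weight:
  km 0 (N3, w=100) → cum 100
  km 2 (N7, w=30) → cum 130
  km 3 (N1, w=80) → cum 210  ≥ 206 → median here
  km 6 (N4, w=20) → cum 230
  km 13 (N6, w=12) → cum 242
  km 29 (N5, w=100) → cum 342
  km 31 (N2, w=70) → cum 412
Optimal location: km 3.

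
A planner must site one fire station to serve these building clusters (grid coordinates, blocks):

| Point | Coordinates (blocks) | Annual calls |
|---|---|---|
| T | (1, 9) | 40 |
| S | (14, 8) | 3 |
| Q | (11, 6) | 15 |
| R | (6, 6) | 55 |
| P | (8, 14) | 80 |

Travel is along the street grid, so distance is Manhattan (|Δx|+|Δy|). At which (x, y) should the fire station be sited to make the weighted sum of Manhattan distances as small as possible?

Manhattan distance separates: Σwᵢ(|x−xᵢ|+|y−yᵢ|) = Σwᵢ|x−xᵢ| + Σwᵢ|y−yᵢ|, so x and y are optimised independently as 1-D weighted medians.
Total weight W = 193; half = 96.5.
x-coordinate, sorted with cumulative weight:
  x=1 (T, w=40) cum 40
  x=6 (R, w=55) cum 95
  x=8 (P, w=80) cum 175  ← median
  x=11 (Q, w=15) cum 190
  x=14 (S, w=3) cum 193
⇒ x* = 8
y-coordinate, sorted with cumulative weight:
  y=6 (Q, w=15) cum 15
  y=6 (R, w=55) cum 70
  y=8 (S, w=3) cum 73
  y=9 (T, w=40) cum 113  ← median
  y=14 (P, w=80) cum 193
⇒ y* = 9

(8, 9)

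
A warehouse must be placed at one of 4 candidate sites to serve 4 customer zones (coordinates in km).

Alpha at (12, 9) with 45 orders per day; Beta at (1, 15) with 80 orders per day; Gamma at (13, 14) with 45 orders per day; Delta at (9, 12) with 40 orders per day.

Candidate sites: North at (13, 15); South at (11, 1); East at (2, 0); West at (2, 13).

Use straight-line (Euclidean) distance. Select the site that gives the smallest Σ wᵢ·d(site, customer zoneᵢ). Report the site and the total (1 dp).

Total weighted distance at each candidate:
  North (13, 15): total = 1478.7
  South (11, 1): total = 2778.3
  East (2, 0): total = 3165.0
  West (2, 13): total = 1443.4
Minimum is at West with total 1443.4 km.

West, total 1443.4 km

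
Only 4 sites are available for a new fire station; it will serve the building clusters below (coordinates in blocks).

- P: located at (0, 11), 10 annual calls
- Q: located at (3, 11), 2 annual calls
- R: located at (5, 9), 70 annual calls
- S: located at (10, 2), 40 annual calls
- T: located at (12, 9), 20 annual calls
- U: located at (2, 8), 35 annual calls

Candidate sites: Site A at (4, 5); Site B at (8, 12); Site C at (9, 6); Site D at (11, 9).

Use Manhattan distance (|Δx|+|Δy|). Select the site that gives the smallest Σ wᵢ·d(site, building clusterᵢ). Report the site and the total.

Total weighted distance at each candidate:
  Site A (4, 5): total = 1239
  Site B (8, 12): total = 1492
  Site C (9, 6): total = 1287
  Site D (11, 9): total = 1260
Minimum is at Site A with total 1239 blocks.

Site A, total 1239 blocks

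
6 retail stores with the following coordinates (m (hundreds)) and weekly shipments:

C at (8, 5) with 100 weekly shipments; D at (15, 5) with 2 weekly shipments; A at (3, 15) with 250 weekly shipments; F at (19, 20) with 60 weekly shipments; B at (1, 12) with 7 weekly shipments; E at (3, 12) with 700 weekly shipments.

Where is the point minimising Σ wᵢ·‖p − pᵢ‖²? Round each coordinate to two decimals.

The minimiser of Σwᵢ‖p−pᵢ‖² is the weighted centroid p* = (Σwᵢpᵢ)/(Σwᵢ).
Σwᵢ = 1119.
Σwᵢxᵢ = 100·8 + 2·15 + 250·3 + 60·19 + 7·1 + 700·3 = 4827.
Σwᵢyᵢ = 100·5 + 2·5 + 250·15 + 60·20 + 7·12 + 700·12 = 13944.
x* = 4827/1119 = 4.31, y* = 13944/1119 = 12.46.

(4.31, 12.46)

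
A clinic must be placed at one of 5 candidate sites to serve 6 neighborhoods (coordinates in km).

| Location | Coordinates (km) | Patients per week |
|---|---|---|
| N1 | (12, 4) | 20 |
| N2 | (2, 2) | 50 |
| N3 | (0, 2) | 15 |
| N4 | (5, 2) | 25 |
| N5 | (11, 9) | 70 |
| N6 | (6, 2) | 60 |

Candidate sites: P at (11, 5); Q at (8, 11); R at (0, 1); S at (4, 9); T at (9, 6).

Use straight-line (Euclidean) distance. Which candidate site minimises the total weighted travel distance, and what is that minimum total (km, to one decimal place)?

T, total 1316.8 km

Total weighted distance at each candidate:
  P (11, 5): total = 1471.2
  Q (8, 11): total = 1925.4
  R (0, 1): total = 1818.7
  S (4, 9): total = 1777.2
  T (9, 6): total = 1316.8
Minimum is at T with total 1316.8 km.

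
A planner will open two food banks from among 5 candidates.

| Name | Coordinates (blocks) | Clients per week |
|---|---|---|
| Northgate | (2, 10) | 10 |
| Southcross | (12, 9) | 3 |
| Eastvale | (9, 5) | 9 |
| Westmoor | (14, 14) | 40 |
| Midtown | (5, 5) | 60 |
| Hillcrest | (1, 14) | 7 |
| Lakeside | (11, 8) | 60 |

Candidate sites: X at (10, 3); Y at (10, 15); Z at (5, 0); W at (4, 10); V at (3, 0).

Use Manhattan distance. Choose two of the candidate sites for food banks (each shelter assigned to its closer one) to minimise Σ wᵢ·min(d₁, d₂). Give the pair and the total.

{Y, W}, total 1223

Evaluate every pair (each demand assigned to the nearer of the two):
  {Y, W}: total = 1223
  {X, Y}: total = 1231
  {Y, Z}: total = 1285
  {X, W}: total = 1400
  {Y, V}: total = 1403
  {X, Z}: total = 1567
  {Z, W}: total = 1577
  {W, V}: total = 1646
  {X, V}: total = 1653
  {Z, V}: total = 2411
Best pair: {Y, W} with total 1223.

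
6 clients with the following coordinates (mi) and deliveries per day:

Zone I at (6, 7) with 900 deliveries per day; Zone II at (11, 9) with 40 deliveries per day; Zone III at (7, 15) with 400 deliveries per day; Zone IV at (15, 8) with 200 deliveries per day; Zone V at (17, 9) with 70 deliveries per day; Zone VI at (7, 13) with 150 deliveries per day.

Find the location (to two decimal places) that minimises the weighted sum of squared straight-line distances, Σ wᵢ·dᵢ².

The minimiser of Σwᵢ‖p−pᵢ‖² is the weighted centroid p* = (Σwᵢpᵢ)/(Σwᵢ).
Σwᵢ = 1760.
Σwᵢxᵢ = 900·6 + 40·11 + 400·7 + 200·15 + 70·17 + 150·7 = 13880.
Σwᵢyᵢ = 900·7 + 40·9 + 400·15 + 200·8 + 70·9 + 150·13 = 16840.
x* = 13880/1760 = 7.89, y* = 16840/1760 = 9.57.

(7.89, 9.57)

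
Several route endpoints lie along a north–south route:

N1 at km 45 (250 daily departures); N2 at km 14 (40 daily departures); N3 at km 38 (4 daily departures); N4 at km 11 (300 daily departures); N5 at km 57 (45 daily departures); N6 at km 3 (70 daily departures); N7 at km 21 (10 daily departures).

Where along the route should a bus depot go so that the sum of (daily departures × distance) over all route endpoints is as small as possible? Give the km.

x = 11

For a sum of weighted absolute distances on a line, the optimum is the weighted median (not the mean). Total weight W = 719; half-weight = 359.5.
Sort by position and accumulate weight:
  km 3 (N6, w=70) → cum 70
  km 11 (N4, w=300) → cum 370  ≥ 359.5 → median here
  km 14 (N2, w=40) → cum 410
  km 21 (N7, w=10) → cum 420
  km 38 (N3, w=4) → cum 424
  km 45 (N1, w=250) → cum 674
  km 57 (N5, w=45) → cum 719
Optimal location: km 11.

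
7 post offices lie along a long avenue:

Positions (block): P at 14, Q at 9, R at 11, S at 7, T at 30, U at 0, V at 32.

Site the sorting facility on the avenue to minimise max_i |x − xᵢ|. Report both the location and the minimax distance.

location 16, max distance 16

The 1-center on a line is the midpoint of the two extreme points: leftmost at 0, rightmost at 32.
Optimal location = (0 + 32)/2 = 16; maximum distance = (32 − 0)/2 = 16.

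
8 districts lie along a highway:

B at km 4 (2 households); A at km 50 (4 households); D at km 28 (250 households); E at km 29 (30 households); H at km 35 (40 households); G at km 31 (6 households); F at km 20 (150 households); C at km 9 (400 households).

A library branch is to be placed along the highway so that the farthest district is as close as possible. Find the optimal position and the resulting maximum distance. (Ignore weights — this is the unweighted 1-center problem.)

location 27, max distance 23

The 1-center on a line is the midpoint of the two extreme points: leftmost at 4, rightmost at 50.
Optimal location = (4 + 50)/2 = 27; maximum distance = (50 − 4)/2 = 23.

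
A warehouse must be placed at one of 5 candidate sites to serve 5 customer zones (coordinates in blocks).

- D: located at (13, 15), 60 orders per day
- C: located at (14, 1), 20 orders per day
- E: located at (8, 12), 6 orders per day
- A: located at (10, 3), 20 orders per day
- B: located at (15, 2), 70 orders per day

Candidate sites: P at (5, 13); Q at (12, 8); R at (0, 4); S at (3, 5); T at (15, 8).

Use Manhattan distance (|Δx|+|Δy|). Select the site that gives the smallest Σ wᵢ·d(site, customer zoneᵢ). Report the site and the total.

Total weighted distance at each candidate:
  P (5, 13): total = 2814
  Q (12, 8): total = 1478
  R (0, 4): total = 3286
  S (3, 5): total = 2802
  T (15, 8): total = 1386
Minimum is at T with total 1386 blocks.

T, total 1386 blocks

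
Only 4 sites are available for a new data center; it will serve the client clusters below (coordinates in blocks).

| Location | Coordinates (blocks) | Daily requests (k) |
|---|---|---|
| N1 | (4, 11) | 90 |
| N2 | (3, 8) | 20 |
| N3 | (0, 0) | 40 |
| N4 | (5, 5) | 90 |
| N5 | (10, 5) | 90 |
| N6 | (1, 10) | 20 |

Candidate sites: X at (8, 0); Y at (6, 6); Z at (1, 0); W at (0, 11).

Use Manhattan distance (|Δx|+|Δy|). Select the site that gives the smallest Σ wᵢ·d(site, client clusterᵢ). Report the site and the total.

Y, total 2020 blocks

Total weighted distance at each candidate:
  X (8, 0): total = 3620
  Y (6, 6): total = 2020
  Z (1, 0): total = 3770
  W (0, 11): total = 3390
Minimum is at Y with total 2020 blocks.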